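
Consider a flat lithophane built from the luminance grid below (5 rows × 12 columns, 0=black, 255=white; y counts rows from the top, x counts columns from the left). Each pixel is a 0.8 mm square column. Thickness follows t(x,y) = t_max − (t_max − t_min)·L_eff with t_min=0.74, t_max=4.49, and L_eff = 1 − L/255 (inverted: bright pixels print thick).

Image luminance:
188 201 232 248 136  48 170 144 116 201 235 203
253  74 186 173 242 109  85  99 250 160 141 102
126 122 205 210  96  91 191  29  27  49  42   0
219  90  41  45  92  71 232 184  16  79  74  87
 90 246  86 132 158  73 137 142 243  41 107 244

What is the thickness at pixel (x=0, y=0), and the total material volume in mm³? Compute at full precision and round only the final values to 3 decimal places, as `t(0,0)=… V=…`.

span = t_max - t_min = 4.49 - 0.74 = 3.750
L(0,0) = 188, L_eff = 1 - 188/255 = 0.262745 (inverted)
t(0,0) = 4.49 - 3.750·0.262745 = 3.505
Σt over all 5·12 pixels = 55661/340 ≈ 163.7088235
V = pitch²·Σt = 0.8²·55661/340 = 104.774

t(0,0)=3.505 V=104.774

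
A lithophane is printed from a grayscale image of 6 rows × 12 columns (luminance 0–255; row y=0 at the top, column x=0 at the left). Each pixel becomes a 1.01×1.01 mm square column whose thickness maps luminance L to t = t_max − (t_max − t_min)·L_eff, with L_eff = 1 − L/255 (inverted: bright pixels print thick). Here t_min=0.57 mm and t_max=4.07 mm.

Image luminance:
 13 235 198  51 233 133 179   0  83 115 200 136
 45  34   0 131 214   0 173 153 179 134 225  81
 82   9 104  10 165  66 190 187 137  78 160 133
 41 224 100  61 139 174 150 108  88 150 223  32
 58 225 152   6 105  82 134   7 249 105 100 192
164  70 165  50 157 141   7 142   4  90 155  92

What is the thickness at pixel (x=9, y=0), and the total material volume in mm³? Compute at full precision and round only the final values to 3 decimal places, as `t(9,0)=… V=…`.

t(9,0)=2.148 V=159.588

span = t_max - t_min = 4.07 - 0.57 = 3.500
L(9,0) = 115, L_eff = 1 - 115/255 = 0.549020 (inverted)
t(9,0) = 4.07 - 3.500·0.549020 = 2.148
Σt over all 6·12 pixels = 199466/1275 ≈ 156.4439216
V = pitch²·Σt = 1.01²·199466/1275 = 159.588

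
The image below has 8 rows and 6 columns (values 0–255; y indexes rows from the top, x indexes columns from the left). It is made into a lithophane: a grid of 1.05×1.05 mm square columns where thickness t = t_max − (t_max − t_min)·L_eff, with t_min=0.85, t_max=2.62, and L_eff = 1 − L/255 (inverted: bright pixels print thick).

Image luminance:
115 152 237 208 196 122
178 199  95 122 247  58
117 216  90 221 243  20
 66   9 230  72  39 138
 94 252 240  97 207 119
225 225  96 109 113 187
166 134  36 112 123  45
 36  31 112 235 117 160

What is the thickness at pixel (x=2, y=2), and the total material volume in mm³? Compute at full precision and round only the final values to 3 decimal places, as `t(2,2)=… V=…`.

span = t_max - t_min = 2.62 - 0.85 = 1.770
L(2,2) = 90, L_eff = 1 - 90/255 = 0.647059 (inverted)
t(2,2) = 2.62 - 1.770·0.647059 = 1.475
Σt over all 8·6 pixels = 739799/8500 ≈ 87.0351765
V = pitch²·Σt = 1.05²·739799/8500 = 95.956

t(2,2)=1.475 V=95.956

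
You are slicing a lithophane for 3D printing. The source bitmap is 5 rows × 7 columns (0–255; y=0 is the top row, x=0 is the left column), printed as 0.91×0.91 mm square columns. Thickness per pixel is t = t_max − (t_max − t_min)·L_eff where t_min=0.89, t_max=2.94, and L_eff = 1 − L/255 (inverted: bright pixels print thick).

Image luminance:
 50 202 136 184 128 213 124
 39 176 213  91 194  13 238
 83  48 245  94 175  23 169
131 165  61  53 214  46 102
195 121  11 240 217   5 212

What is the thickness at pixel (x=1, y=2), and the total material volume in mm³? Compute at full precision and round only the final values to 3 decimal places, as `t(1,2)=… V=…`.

span = t_max - t_min = 2.94 - 0.89 = 2.050
L(1,2) = 48, L_eff = 1 - 48/255 = 0.811765 (inverted)
t(1,2) = 2.94 - 2.050·0.811765 = 1.276
Σt over all 5·7 pixels = 28993/425 ≈ 68.2188235
V = pitch²·Σt = 0.91²·28993/425 = 56.492

t(1,2)=1.276 V=56.492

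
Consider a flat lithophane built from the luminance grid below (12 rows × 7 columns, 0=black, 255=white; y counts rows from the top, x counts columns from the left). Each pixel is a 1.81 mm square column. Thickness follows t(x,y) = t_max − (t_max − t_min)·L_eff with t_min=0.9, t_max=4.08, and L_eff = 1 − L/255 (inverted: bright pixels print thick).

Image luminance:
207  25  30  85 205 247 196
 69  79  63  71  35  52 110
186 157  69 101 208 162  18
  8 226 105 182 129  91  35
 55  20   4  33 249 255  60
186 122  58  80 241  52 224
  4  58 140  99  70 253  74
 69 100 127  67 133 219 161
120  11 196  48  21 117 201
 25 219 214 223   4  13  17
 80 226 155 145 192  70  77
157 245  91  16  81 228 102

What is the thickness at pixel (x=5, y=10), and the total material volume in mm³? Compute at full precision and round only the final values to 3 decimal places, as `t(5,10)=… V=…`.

t(5,10)=1.773 V=642.250

span = t_max - t_min = 4.08 - 0.9 = 3.180
L(5,10) = 70, L_eff = 1 - 70/255 = 0.725490 (inverted)
t(5,10) = 4.08 - 3.180·0.725490 = 1.773
Σt over all 12·7 pixels = 416587/2125 ≈ 196.0409412
V = pitch²·Σt = 1.81²·416587/2125 = 642.250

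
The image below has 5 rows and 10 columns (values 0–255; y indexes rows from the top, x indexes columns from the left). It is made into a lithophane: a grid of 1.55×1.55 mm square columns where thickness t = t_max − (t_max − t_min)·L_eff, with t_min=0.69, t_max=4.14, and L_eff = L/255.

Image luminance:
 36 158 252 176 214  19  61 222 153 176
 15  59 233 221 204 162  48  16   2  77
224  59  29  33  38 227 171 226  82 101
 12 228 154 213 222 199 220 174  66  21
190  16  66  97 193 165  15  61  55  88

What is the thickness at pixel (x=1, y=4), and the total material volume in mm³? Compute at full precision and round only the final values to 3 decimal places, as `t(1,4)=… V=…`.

span = t_max - t_min = 4.14 - 0.69 = 3.450
L(1,4) = 16, L_eff = 16/255 = 0.062745
t(1,4) = 4.14 - 3.450·0.062745 = 3.924
Σt over all 5·10 pixels = 210473/1700 ≈ 123.8076471
V = pitch²·Σt = 1.55²·210473/1700 = 297.448

t(1,4)=3.924 V=297.448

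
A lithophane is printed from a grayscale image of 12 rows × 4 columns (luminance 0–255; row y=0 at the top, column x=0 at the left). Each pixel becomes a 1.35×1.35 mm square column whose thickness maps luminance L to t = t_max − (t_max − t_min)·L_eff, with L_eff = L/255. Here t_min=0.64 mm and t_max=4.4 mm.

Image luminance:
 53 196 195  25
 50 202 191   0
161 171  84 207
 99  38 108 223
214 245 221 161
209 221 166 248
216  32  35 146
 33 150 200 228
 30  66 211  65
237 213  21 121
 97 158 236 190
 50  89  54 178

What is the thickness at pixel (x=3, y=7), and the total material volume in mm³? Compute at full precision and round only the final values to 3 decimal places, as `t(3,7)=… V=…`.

span = t_max - t_min = 4.4 - 0.64 = 3.760
L(3,7) = 228, L_eff = 228/255 = 0.894118
t(3,7) = 4.4 - 3.760·0.894118 = 1.038
Σt over all 12·4 pixels = 237488/2125 ≈ 111.7590588
V = pitch²·Σt = 1.35²·237488/2125 = 203.681

t(3,7)=1.038 V=203.681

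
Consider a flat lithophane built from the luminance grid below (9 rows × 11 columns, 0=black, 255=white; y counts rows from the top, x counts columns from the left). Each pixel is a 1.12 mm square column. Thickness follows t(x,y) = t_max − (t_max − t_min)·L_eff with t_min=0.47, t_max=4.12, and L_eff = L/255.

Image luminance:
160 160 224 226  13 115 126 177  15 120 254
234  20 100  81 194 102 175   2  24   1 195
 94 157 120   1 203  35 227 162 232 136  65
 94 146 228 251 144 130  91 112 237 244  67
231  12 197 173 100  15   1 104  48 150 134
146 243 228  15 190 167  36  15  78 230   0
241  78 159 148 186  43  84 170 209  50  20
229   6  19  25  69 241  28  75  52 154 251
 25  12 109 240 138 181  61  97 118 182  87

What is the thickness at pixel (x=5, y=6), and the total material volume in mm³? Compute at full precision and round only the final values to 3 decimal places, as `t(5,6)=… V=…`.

t(5,6)=3.505 V=292.700

span = t_max - t_min = 4.12 - 0.47 = 3.650
L(5,6) = 43, L_eff = 43/255 = 0.168627
t(5,6) = 4.12 - 3.650·0.168627 = 3.505
Σt over all 9·11 pixels = 595013/2550 ≈ 233.3384314
V = pitch²·Σt = 1.12²·595013/2550 = 292.700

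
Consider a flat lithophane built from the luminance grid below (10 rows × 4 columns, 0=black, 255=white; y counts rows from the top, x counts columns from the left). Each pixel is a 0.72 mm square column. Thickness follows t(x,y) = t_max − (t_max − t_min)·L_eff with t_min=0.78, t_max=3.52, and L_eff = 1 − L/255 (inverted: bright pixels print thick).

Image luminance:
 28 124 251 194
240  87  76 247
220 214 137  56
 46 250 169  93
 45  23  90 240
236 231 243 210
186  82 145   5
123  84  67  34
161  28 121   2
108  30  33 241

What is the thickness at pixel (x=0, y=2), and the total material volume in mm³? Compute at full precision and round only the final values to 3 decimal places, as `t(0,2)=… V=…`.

span = t_max - t_min = 3.52 - 0.78 = 2.740
L(0,2) = 220, L_eff = 1 - 220/255 = 0.137255 (inverted)
t(0,2) = 3.52 - 2.740·0.137255 = 3.144
Σt over all 10·4 pixels = 22204/255 ≈ 87.0745098
V = pitch²·Σt = 0.72²·22204/255 = 45.139

t(0,2)=3.144 V=45.139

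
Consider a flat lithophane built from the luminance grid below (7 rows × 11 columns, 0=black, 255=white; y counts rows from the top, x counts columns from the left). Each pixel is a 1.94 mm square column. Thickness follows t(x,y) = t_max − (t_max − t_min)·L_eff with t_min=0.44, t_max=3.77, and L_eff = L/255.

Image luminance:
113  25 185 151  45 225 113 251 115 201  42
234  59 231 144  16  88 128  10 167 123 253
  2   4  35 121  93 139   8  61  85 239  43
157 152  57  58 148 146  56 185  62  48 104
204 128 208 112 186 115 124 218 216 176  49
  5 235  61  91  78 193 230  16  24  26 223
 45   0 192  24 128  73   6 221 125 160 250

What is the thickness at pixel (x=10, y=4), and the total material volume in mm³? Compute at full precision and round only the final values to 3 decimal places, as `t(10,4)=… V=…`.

span = t_max - t_min = 3.77 - 0.44 = 3.330
L(10,4) = 49, L_eff = 49/255 = 0.192157
t(10,4) = 3.77 - 3.330·0.192157 = 3.130
Σt over all 7·11 pixels = 1461361/8500 ≈ 171.9248235
V = pitch²·Σt = 1.94²·1461361/8500 = 647.056

t(10,4)=3.130 V=647.056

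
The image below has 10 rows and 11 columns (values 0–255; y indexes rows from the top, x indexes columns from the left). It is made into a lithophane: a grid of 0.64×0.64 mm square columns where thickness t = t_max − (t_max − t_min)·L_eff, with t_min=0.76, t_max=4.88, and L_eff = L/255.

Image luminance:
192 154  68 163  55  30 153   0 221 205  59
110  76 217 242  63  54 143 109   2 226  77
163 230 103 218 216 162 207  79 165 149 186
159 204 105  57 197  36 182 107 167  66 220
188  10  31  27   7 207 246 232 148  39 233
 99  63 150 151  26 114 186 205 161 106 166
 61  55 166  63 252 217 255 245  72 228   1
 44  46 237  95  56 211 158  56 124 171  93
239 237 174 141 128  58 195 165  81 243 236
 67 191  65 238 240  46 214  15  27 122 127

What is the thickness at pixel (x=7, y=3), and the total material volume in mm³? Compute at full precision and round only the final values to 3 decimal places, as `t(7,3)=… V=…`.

t(7,3)=3.151 V=120.956

span = t_max - t_min = 4.88 - 0.76 = 4.120
L(7,3) = 107, L_eff = 107/255 = 0.419608
t(7,3) = 4.88 - 4.120·0.419608 = 3.151
Σt over all 10·11 pixels = 1882559/6375 ≈ 295.3033725
V = pitch²·Σt = 0.64²·1882559/6375 = 120.956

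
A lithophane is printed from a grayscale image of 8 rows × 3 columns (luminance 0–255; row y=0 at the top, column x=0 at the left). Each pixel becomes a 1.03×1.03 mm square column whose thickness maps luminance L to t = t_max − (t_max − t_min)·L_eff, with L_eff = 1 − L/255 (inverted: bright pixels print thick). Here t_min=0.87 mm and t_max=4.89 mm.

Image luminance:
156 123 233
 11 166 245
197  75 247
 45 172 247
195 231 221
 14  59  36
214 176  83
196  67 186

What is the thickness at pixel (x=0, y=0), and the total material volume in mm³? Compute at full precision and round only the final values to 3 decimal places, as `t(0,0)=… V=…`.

t(0,0)=3.329 V=82.277

span = t_max - t_min = 4.89 - 0.87 = 4.020
L(0,0) = 156, L_eff = 1 - 156/255 = 0.388235 (inverted)
t(0,0) = 4.89 - 4.020·0.388235 = 3.329
Σt over all 8·3 pixels = 65921/850 ≈ 77.5541176
V = pitch²·Σt = 1.03²·65921/850 = 82.277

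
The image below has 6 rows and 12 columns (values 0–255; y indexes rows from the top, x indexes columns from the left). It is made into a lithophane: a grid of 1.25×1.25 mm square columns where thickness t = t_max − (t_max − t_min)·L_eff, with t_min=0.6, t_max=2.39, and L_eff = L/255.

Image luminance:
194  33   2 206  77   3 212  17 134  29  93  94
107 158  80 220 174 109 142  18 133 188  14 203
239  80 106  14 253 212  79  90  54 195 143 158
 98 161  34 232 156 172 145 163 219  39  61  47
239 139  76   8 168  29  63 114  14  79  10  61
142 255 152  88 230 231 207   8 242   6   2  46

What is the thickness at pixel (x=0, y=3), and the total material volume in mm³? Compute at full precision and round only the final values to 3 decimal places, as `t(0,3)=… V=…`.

t(0,3)=1.702 V=176.754

span = t_max - t_min = 2.39 - 0.6 = 1.790
L(0,3) = 98, L_eff = 98/255 = 0.384314
t(0,3) = 2.39 - 1.790·0.384314 = 1.702
Σt over all 6·12 pixels = 2884619/25500 ≈ 113.1223137
V = pitch²·Σt = 1.25²·2884619/25500 = 176.754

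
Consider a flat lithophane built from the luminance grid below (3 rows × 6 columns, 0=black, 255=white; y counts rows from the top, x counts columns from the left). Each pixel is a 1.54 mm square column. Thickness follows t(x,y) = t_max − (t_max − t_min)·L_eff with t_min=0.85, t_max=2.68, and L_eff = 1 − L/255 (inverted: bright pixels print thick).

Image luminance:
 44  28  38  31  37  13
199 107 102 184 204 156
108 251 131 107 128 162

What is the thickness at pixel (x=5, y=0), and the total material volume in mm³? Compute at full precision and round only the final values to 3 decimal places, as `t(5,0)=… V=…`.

t(5,0)=0.943 V=70.836

span = t_max - t_min = 2.68 - 0.85 = 1.830
L(5,0) = 13, L_eff = 1 - 13/255 = 0.949020 (inverted)
t(5,0) = 2.68 - 1.830·0.949020 = 0.943
Σt over all 3·6 pixels = 12694/425 ≈ 29.8682353
V = pitch²·Σt = 1.54²·12694/425 = 70.836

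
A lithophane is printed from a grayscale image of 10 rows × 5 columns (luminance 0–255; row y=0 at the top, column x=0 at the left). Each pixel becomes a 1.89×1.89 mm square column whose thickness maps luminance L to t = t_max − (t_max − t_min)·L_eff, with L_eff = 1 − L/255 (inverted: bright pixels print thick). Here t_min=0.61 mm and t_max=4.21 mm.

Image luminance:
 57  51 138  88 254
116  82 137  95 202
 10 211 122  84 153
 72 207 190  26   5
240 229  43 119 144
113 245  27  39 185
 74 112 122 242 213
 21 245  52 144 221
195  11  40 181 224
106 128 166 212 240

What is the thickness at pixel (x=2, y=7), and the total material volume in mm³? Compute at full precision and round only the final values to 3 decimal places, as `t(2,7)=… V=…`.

span = t_max - t_min = 4.21 - 0.61 = 3.600
L(2,7) = 52, L_eff = 1 - 52/255 = 0.796078 (inverted)
t(2,7) = 4.21 - 3.600·0.796078 = 1.344
Σt over all 10·5 pixels = 105521/850 ≈ 124.1423529
V = pitch²·Σt = 1.89²·105521/850 = 443.449

t(2,7)=1.344 V=443.449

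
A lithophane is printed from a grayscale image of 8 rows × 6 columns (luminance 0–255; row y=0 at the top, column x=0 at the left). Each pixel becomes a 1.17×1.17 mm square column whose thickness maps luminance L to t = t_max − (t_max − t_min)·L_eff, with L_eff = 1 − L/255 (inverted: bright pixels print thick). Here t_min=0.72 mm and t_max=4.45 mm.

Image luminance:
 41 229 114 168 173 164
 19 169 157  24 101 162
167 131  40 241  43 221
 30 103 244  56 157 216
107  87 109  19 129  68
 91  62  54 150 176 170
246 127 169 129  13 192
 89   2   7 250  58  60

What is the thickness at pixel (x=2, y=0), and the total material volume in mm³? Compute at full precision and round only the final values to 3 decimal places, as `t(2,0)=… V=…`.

span = t_max - t_min = 4.45 - 0.72 = 3.730
L(2,0) = 114, L_eff = 1 - 114/255 = 0.552941 (inverted)
t(2,0) = 4.45 - 3.730·0.552941 = 2.388
Σt over all 8·6 pixels = 1510031/12750 ≈ 118.4338039
V = pitch²·Σt = 1.17²·1510031/12750 = 162.124

t(2,0)=2.388 V=162.124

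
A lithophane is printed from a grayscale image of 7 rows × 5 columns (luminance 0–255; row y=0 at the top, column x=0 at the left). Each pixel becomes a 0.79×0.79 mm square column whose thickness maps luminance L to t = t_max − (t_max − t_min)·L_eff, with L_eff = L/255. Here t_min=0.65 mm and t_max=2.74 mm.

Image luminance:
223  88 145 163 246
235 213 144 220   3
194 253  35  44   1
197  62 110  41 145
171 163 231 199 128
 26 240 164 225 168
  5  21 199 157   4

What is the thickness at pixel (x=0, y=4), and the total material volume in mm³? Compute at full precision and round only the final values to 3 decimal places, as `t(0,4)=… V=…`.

span = t_max - t_min = 2.74 - 0.65 = 2.090
L(0,4) = 171, L_eff = 171/255 = 0.670588
t(0,4) = 2.74 - 2.090·0.670588 = 1.338
Σt over all 7·5 pixels = 476361/8500 ≈ 56.0424706
V = pitch²·Σt = 0.79²·476361/8500 = 34.976

t(0,4)=1.338 V=34.976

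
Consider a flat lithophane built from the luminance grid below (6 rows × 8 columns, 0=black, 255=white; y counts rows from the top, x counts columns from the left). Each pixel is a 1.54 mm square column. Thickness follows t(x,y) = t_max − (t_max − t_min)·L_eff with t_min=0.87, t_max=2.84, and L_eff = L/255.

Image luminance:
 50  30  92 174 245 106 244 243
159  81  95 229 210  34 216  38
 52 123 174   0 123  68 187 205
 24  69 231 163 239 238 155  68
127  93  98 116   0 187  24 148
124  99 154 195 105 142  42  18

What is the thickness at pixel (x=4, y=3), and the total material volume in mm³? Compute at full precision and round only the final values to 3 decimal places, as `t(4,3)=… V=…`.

span = t_max - t_min = 2.84 - 0.87 = 1.970
L(4,3) = 239, L_eff = 239/255 = 0.937255
t(4,3) = 2.84 - 1.970·0.937255 = 0.994
Σt over all 6·8 pixels = 2286871/25500 ≈ 89.6812157
V = pitch²·Σt = 1.54²·2286871/25500 = 212.688

t(4,3)=0.994 V=212.688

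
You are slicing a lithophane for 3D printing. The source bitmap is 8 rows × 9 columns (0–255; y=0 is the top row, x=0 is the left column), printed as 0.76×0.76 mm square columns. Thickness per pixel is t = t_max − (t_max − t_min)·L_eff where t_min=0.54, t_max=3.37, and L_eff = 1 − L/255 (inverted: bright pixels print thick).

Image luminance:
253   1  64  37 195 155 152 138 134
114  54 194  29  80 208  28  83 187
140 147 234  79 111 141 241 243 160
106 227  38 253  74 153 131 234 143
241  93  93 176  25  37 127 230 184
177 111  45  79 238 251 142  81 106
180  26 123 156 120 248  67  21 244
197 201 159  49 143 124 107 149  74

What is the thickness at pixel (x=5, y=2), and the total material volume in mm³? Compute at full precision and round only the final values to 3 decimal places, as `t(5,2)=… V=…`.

span = t_max - t_min = 3.37 - 0.54 = 2.830
L(5,2) = 141, L_eff = 1 - 141/255 = 0.447059 (inverted)
t(5,2) = 3.37 - 2.830·0.447059 = 2.105
Σt over all 8·9 pixels = 752119/5100 ≈ 147.4743137
V = pitch²·Σt = 0.76²·752119/5100 = 85.181

t(5,2)=2.105 V=85.181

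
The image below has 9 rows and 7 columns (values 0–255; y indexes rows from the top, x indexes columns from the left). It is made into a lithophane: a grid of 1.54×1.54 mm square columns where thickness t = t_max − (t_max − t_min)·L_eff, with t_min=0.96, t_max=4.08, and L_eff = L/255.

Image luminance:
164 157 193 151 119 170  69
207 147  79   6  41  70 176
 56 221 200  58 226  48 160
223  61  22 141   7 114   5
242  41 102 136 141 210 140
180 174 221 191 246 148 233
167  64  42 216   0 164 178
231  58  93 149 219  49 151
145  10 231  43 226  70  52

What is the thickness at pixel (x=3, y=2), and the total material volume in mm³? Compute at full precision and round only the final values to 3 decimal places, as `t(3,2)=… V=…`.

span = t_max - t_min = 4.08 - 0.96 = 3.120
L(3,2) = 58, L_eff = 58/255 = 0.227451
t(3,2) = 4.08 - 3.120·0.227451 = 3.370
Σt over all 9·7 pixels = 331606/2125 ≈ 156.0498824
V = pitch²·Σt = 1.54²·331606/2125 = 370.088

t(3,2)=3.370 V=370.088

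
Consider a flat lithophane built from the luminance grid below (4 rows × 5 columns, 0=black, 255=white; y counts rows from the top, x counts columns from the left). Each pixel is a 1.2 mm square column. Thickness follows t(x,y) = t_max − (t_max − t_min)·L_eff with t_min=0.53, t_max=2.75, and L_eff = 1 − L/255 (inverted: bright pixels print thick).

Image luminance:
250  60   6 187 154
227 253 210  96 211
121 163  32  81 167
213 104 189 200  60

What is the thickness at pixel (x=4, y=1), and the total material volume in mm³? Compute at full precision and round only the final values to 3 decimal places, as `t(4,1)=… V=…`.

t(4,1)=2.367 V=52.673

span = t_max - t_min = 2.75 - 0.53 = 2.220
L(4,1) = 211, L_eff = 1 - 211/255 = 0.172549 (inverted)
t(4,1) = 2.75 - 2.220·0.172549 = 2.367
Σt over all 4·5 pixels = 77729/2125 ≈ 36.5783529
V = pitch²·Σt = 1.2²·77729/2125 = 52.673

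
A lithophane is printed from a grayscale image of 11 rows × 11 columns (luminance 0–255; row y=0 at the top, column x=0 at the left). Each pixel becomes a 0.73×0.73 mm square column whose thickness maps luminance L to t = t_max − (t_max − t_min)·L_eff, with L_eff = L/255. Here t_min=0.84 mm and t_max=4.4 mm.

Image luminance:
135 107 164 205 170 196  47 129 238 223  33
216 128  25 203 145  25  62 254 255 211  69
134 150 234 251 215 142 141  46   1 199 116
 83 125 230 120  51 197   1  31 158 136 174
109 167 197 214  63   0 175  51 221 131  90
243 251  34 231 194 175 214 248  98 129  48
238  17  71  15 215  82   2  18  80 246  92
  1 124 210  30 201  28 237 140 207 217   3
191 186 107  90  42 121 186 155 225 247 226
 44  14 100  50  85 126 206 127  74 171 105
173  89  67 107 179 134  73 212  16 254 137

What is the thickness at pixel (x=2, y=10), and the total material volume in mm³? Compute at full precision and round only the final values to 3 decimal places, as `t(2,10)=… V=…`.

span = t_max - t_min = 4.4 - 0.84 = 3.560
L(2,10) = 67, L_eff = 67/255 = 0.262745
t(2,10) = 4.4 - 3.560·0.262745 = 3.465
Σt over all 11·11 pixels = 649237/2125 ≈ 305.5232941
V = pitch²·Σt = 0.73²·649237/2125 = 162.813

t(2,10)=3.465 V=162.813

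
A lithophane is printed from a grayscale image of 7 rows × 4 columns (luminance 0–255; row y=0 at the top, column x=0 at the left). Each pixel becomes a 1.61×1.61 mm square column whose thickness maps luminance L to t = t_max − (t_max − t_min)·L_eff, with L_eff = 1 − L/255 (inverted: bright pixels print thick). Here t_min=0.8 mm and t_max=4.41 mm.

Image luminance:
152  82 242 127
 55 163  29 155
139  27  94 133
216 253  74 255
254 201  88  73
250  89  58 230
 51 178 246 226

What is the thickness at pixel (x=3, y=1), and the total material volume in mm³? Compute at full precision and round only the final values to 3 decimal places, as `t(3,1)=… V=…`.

span = t_max - t_min = 4.41 - 0.8 = 3.610
L(3,1) = 155, L_eff = 1 - 155/255 = 0.392157 (inverted)
t(3,1) = 4.41 - 3.610·0.392157 = 2.994
Σt over all 7·4 pixels = 34429/425 ≈ 81.0094118
V = pitch²·Σt = 1.61²·34429/425 = 209.984

t(3,1)=2.994 V=209.984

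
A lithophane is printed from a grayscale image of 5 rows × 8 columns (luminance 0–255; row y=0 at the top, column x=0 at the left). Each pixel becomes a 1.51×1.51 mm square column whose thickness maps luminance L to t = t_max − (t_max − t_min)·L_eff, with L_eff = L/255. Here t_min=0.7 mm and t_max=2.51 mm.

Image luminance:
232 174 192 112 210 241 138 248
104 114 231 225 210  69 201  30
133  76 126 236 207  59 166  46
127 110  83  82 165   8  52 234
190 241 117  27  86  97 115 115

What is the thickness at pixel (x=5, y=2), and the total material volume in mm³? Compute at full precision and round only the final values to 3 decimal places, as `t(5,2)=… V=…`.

t(5,2)=2.091 V=137.821

span = t_max - t_min = 2.51 - 0.7 = 1.810
L(5,2) = 59, L_eff = 59/255 = 0.231373
t(5,2) = 2.51 - 1.810·0.231373 = 2.091
Σt over all 5·8 pixels = 1541351/25500 ≈ 60.4451373
V = pitch²·Σt = 1.51²·1541351/25500 = 137.821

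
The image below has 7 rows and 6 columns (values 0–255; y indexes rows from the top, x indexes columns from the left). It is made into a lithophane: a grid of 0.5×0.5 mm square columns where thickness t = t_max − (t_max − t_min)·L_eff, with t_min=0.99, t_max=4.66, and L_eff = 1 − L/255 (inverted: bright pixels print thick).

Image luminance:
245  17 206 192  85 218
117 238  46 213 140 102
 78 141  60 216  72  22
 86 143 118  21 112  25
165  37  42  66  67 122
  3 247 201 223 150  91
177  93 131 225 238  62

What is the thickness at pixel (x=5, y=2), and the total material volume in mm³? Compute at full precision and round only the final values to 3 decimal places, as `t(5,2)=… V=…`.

span = t_max - t_min = 4.66 - 0.99 = 3.670
L(5,2) = 22, L_eff = 1 - 22/255 = 0.913725 (inverted)
t(5,2) = 4.66 - 3.670·0.913725 = 1.307
Σt over all 7·6 pixels = 117.182
V = pitch²·Σt = 0.5²·117.182 = 29.296

t(5,2)=1.307 V=29.296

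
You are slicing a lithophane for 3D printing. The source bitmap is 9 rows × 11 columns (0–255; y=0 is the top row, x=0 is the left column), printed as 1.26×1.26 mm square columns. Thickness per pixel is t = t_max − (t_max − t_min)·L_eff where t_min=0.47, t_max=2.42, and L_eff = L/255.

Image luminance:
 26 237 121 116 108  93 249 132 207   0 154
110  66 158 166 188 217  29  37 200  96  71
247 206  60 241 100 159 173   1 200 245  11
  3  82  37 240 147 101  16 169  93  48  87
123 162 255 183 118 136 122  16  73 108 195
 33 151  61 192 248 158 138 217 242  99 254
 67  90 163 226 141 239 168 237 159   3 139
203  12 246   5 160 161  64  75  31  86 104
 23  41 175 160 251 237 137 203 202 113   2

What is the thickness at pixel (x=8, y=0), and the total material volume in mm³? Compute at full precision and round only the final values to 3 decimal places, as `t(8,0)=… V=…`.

span = t_max - t_min = 2.42 - 0.47 = 1.950
L(8,0) = 207, L_eff = 207/255 = 0.811765
t(8,0) = 2.42 - 1.950·0.811765 = 0.837
Σt over all 9·11 pixels = 59396/425 ≈ 139.7552941
V = pitch²·Σt = 1.26²·59396/425 = 221.876

t(8,0)=0.837 V=221.876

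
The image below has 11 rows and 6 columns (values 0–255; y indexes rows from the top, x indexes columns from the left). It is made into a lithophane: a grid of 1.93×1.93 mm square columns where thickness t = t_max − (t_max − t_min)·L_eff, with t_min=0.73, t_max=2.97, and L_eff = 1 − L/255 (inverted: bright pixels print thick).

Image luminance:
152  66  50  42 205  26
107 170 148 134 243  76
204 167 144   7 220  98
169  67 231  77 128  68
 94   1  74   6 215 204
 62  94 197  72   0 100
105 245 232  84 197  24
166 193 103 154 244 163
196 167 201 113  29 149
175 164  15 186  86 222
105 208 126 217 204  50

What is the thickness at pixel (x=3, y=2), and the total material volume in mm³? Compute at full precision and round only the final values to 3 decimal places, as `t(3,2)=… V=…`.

span = t_max - t_min = 2.97 - 0.73 = 2.240
L(3,2) = 7, L_eff = 1 - 7/255 = 0.972549 (inverted)
t(3,2) = 2.97 - 2.240·0.972549 = 0.791
Σt over all 11·6 pixels = 1582087/12750 ≈ 124.0852549
V = pitch²·Σt = 1.93²·1582087/12750 = 462.205

t(3,2)=0.791 V=462.205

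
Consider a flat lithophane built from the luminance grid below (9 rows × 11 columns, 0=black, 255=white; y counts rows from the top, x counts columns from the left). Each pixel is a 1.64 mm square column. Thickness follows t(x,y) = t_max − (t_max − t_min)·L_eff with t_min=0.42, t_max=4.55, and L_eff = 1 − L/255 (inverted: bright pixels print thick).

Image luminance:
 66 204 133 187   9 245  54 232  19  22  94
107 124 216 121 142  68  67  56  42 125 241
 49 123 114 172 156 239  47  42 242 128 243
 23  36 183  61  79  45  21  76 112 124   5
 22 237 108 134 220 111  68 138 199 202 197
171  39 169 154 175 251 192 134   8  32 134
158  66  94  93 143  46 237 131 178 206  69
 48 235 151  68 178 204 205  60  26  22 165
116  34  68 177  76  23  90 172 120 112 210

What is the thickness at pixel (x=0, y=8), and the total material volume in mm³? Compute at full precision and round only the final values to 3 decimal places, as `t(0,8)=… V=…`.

span = t_max - t_min = 4.55 - 0.42 = 4.130
L(0,8) = 116, L_eff = 1 - 116/255 = 0.545098 (inverted)
t(0,8) = 4.55 - 4.130·0.545098 = 2.299
Σt over all 9·11 pixels = 20013/85 ≈ 235.4470588
V = pitch²·Σt = 1.64²·20013/85 = 633.258

t(0,8)=2.299 V=633.258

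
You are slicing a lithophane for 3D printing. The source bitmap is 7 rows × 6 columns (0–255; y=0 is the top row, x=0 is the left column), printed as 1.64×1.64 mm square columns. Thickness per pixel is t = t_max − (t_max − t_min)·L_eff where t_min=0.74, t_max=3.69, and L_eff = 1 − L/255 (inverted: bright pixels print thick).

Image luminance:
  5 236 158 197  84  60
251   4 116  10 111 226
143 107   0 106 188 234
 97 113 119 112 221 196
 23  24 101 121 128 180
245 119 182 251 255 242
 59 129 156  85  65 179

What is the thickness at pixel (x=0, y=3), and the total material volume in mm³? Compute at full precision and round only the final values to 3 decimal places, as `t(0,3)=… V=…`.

t(0,3)=1.862 V=259.019

span = t_max - t_min = 3.69 - 0.74 = 2.950
L(0,3) = 97, L_eff = 1 - 97/255 = 0.619608 (inverted)
t(0,3) = 3.69 - 2.950·0.619608 = 1.862
Σt over all 7·6 pixels = 9823/102 ≈ 96.3039216
V = pitch²·Σt = 1.64²·9823/102 = 259.019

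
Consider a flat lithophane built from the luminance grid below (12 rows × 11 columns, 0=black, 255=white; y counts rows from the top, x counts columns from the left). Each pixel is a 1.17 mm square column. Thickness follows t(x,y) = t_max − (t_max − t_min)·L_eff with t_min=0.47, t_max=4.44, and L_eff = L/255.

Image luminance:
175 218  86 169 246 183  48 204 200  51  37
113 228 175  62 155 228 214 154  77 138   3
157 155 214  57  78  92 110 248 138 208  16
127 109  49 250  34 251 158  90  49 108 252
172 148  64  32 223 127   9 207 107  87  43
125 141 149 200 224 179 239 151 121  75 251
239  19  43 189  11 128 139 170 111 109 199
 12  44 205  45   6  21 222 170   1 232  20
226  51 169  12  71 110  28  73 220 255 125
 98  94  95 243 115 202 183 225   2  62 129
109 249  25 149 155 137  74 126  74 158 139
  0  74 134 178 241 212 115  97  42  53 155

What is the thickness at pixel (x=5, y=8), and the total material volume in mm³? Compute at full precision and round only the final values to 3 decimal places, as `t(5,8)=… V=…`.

span = t_max - t_min = 4.44 - 0.47 = 3.970
L(5,8) = 110, L_eff = 110/255 = 0.431373
t(5,8) = 4.44 - 3.970·0.431373 = 2.727
Σt over all 12·11 pixels = 2731087/8500 ≈ 321.3043529
V = pitch²·Σt = 1.17²·2731087/8500 = 439.834

t(5,8)=2.727 V=439.834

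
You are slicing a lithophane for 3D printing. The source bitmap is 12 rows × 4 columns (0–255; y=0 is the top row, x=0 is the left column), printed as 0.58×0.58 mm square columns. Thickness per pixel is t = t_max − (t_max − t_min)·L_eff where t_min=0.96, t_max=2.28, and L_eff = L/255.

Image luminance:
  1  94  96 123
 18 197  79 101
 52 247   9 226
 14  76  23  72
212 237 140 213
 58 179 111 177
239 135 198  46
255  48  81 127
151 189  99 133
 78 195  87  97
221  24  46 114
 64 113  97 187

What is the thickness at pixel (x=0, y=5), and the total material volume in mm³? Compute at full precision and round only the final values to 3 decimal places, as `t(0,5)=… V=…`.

t(0,5)=1.980 V=26.752

span = t_max - t_min = 2.28 - 0.96 = 1.320
L(0,5) = 58, L_eff = 58/255 = 0.227451
t(0,5) = 2.28 - 1.320·0.227451 = 1.980
Σt over all 12·4 pixels = 168991/2125 ≈ 79.5251765
V = pitch²·Σt = 0.58²·168991/2125 = 26.752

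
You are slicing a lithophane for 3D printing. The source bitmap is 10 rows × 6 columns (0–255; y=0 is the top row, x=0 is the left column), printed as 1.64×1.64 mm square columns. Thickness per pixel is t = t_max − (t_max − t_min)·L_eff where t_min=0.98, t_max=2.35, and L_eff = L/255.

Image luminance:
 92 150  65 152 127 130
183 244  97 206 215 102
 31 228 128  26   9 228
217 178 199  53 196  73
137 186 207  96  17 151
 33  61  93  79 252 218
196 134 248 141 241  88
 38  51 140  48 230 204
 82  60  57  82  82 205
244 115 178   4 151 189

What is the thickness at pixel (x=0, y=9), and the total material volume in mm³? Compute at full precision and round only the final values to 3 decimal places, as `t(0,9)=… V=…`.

t(0,9)=1.039 V=262.665

span = t_max - t_min = 2.35 - 0.98 = 1.370
L(0,9) = 244, L_eff = 244/255 = 0.956863
t(0,9) = 2.35 - 1.370·0.956863 = 1.039
Σt over all 10·6 pixels = 830107/8500 ≈ 97.6596471
V = pitch²·Σt = 1.64²·830107/8500 = 262.665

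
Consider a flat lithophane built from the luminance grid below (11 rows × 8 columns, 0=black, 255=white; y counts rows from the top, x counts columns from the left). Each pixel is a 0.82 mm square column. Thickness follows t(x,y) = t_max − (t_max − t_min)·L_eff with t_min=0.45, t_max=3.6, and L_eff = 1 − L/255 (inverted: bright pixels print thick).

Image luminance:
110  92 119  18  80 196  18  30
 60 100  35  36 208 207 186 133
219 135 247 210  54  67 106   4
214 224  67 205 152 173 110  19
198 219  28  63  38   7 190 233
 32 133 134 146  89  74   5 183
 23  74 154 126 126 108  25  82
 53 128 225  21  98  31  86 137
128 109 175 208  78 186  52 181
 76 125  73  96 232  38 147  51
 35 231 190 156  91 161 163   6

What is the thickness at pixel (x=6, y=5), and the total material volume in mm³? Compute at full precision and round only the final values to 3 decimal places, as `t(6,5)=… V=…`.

t(6,5)=0.512 V=110.444

span = t_max - t_min = 3.6 - 0.45 = 3.150
L(6,5) = 5, L_eff = 1 - 5/255 = 0.980392 (inverted)
t(6,5) = 3.6 - 3.150·0.980392 = 0.512
Σt over all 11·8 pixels = 279231/1700 ≈ 164.2535294
V = pitch²·Σt = 0.82²·279231/1700 = 110.444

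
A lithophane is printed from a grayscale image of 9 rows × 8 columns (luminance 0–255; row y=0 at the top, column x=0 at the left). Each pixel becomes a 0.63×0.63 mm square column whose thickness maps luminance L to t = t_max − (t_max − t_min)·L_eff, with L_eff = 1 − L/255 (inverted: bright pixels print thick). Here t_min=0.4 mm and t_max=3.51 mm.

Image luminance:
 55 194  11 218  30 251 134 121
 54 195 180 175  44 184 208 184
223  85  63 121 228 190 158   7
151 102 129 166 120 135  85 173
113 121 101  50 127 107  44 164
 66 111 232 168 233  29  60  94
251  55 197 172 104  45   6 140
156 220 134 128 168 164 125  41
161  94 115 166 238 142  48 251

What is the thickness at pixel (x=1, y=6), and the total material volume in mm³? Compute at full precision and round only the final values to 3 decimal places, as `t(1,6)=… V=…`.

span = t_max - t_min = 3.51 - 0.4 = 3.110
L(1,6) = 55, L_eff = 1 - 55/255 = 0.784314 (inverted)
t(1,6) = 3.51 - 3.110·0.784314 = 1.071
Σt over all 9·8 pixels = 738713/5100 ≈ 144.8456863
V = pitch²·Σt = 0.63²·738713/5100 = 57.489

t(1,6)=1.071 V=57.489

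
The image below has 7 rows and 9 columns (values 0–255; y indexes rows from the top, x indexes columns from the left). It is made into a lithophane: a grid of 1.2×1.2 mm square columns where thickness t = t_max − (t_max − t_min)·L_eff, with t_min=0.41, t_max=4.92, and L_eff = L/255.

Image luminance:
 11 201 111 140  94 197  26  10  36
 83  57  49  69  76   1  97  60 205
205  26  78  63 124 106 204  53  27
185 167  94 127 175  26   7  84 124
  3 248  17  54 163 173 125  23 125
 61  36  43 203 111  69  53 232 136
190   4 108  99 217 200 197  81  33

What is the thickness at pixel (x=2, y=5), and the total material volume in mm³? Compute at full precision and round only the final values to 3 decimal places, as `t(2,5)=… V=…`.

span = t_max - t_min = 4.92 - 0.41 = 4.510
L(2,5) = 43, L_eff = 43/255 = 0.168627
t(2,5) = 4.92 - 4.510·0.168627 = 4.159
Σt over all 7·9 pixels = 836113/4250 ≈ 196.7324706
V = pitch²·Σt = 1.2²·836113/4250 = 283.295

t(2,5)=4.159 V=283.295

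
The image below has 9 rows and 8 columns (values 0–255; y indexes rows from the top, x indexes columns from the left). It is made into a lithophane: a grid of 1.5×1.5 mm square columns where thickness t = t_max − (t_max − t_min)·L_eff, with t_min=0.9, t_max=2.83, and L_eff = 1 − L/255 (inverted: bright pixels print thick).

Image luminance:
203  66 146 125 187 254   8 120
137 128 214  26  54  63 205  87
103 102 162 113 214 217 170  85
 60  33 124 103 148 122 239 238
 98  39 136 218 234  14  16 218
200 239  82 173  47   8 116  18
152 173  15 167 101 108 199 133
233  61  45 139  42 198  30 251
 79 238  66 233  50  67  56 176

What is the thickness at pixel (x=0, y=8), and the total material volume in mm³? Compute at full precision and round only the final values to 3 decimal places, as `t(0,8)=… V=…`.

span = t_max - t_min = 2.83 - 0.9 = 1.930
L(0,8) = 79, L_eff = 1 - 79/255 = 0.690196 (inverted)
t(0,8) = 2.83 - 1.930·0.690196 = 1.498
Σt over all 9·8 pixels = 853333/6375 ≈ 133.8561569
V = pitch²·Σt = 1.5²·853333/6375 = 301.176

t(0,8)=1.498 V=301.176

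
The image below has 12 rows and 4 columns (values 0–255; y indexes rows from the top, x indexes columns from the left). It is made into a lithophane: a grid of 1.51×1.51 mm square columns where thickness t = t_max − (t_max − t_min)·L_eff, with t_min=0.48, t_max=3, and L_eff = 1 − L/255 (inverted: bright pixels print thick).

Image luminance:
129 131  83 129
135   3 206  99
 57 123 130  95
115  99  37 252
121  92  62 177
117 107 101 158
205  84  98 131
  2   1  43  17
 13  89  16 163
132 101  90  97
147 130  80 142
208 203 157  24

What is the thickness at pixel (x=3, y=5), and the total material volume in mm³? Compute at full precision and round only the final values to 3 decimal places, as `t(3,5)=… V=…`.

span = t_max - t_min = 3 - 0.48 = 2.520
L(3,5) = 158, L_eff = 1 - 158/255 = 0.380392 (inverted)
t(3,5) = 3 - 2.520·0.380392 = 2.041
Σt over all 12·4 pixels = 156711/2125 ≈ 73.7463529
V = pitch²·Σt = 1.51²·156711/2125 = 168.149

t(3,5)=2.041 V=168.149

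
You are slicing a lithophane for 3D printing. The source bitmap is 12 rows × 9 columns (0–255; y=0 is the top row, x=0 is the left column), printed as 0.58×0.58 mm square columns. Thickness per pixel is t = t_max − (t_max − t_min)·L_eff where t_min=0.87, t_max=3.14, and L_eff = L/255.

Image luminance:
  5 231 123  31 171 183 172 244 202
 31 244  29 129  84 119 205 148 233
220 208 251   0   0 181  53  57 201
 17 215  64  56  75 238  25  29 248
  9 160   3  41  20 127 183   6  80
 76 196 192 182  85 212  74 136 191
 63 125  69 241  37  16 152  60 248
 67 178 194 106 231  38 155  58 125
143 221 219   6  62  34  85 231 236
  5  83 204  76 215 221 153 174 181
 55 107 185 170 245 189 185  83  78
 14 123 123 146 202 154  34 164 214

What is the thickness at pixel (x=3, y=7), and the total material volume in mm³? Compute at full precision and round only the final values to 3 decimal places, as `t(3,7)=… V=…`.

t(3,7)=2.196 V=72.521

span = t_max - t_min = 3.14 - 0.87 = 2.270
L(3,7) = 106, L_eff = 106/255 = 0.415686
t(3,7) = 3.14 - 2.270·0.415686 = 2.196
Σt over all 12·9 pixels = 916209/4250 ≈ 215.5785882
V = pitch²·Σt = 0.58²·916209/4250 = 72.521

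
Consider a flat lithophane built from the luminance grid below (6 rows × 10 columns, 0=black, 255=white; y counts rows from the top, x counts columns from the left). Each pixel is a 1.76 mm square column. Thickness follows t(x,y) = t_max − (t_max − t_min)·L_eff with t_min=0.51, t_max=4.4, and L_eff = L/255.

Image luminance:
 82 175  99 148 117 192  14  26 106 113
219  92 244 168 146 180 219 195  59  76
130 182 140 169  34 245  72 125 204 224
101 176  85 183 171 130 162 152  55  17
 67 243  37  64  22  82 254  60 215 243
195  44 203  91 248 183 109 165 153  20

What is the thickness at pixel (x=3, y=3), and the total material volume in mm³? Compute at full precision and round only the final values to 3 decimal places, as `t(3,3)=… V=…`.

t(3,3)=1.608 V=433.831

span = t_max - t_min = 4.4 - 0.51 = 3.890
L(3,3) = 183, L_eff = 183/255 = 0.717647
t(3,3) = 4.4 - 3.890·0.717647 = 1.608
Σt over all 6·10 pixels = 28571/204 ≈ 140.0539216
V = pitch²·Σt = 1.76²·28571/204 = 433.831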